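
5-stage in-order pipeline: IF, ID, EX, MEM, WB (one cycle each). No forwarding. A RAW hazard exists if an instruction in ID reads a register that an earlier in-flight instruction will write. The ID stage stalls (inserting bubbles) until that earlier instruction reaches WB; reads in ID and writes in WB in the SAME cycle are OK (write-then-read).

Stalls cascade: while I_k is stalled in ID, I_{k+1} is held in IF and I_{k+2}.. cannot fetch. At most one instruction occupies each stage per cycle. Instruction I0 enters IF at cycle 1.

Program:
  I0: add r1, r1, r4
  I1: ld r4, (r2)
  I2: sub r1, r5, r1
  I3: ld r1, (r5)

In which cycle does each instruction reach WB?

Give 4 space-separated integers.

Answer: 5 6 8 9

Derivation:
I0 add r1 <- r1,r4: IF@1 ID@2 stall=0 (-) EX@3 MEM@4 WB@5
I1 ld r4 <- r2: IF@2 ID@3 stall=0 (-) EX@4 MEM@5 WB@6
I2 sub r1 <- r5,r1: IF@3 ID@4 stall=1 (RAW on I0.r1 (WB@5)) EX@6 MEM@7 WB@8
I3 ld r1 <- r5: IF@4 ID@6 stall=0 (-) EX@7 MEM@8 WB@9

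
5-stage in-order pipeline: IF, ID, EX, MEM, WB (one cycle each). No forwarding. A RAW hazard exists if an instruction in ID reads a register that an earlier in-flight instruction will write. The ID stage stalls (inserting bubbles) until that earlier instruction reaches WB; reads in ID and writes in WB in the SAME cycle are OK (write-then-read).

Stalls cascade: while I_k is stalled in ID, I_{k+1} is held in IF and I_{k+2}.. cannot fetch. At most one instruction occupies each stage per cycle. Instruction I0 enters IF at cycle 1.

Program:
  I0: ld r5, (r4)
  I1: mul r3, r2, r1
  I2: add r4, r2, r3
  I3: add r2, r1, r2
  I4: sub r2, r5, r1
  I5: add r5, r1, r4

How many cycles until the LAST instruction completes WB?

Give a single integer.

Answer: 12

Derivation:
I0 ld r5 <- r4: IF@1 ID@2 stall=0 (-) EX@3 MEM@4 WB@5
I1 mul r3 <- r2,r1: IF@2 ID@3 stall=0 (-) EX@4 MEM@5 WB@6
I2 add r4 <- r2,r3: IF@3 ID@4 stall=2 (RAW on I1.r3 (WB@6)) EX@7 MEM@8 WB@9
I3 add r2 <- r1,r2: IF@4 ID@7 stall=0 (-) EX@8 MEM@9 WB@10
I4 sub r2 <- r5,r1: IF@7 ID@8 stall=0 (-) EX@9 MEM@10 WB@11
I5 add r5 <- r1,r4: IF@8 ID@9 stall=0 (-) EX@10 MEM@11 WB@12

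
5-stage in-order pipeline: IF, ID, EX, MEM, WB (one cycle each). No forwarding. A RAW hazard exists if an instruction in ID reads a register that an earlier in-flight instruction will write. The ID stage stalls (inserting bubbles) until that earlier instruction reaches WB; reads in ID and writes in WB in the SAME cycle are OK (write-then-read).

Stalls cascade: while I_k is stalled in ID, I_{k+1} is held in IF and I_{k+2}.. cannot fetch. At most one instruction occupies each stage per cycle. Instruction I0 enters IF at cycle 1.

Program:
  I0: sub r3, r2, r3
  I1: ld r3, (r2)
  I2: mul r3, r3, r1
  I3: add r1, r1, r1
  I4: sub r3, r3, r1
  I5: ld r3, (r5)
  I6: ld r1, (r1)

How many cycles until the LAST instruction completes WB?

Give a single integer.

Answer: 15

Derivation:
I0 sub r3 <- r2,r3: IF@1 ID@2 stall=0 (-) EX@3 MEM@4 WB@5
I1 ld r3 <- r2: IF@2 ID@3 stall=0 (-) EX@4 MEM@5 WB@6
I2 mul r3 <- r3,r1: IF@3 ID@4 stall=2 (RAW on I1.r3 (WB@6)) EX@7 MEM@8 WB@9
I3 add r1 <- r1,r1: IF@4 ID@7 stall=0 (-) EX@8 MEM@9 WB@10
I4 sub r3 <- r3,r1: IF@7 ID@8 stall=2 (RAW on I3.r1 (WB@10)) EX@11 MEM@12 WB@13
I5 ld r3 <- r5: IF@8 ID@11 stall=0 (-) EX@12 MEM@13 WB@14
I6 ld r1 <- r1: IF@11 ID@12 stall=0 (-) EX@13 MEM@14 WB@15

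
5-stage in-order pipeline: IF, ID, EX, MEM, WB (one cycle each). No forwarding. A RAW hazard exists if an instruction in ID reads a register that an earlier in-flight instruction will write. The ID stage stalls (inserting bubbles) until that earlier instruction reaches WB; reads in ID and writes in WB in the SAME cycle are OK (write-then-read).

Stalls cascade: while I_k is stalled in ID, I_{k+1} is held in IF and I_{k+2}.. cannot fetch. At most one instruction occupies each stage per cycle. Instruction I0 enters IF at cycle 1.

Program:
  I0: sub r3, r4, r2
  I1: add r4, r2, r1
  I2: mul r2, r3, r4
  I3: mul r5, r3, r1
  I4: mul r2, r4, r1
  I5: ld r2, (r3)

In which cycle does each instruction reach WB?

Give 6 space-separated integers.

Answer: 5 6 9 10 11 12

Derivation:
I0 sub r3 <- r4,r2: IF@1 ID@2 stall=0 (-) EX@3 MEM@4 WB@5
I1 add r4 <- r2,r1: IF@2 ID@3 stall=0 (-) EX@4 MEM@5 WB@6
I2 mul r2 <- r3,r4: IF@3 ID@4 stall=2 (RAW on I1.r4 (WB@6)) EX@7 MEM@8 WB@9
I3 mul r5 <- r3,r1: IF@4 ID@7 stall=0 (-) EX@8 MEM@9 WB@10
I4 mul r2 <- r4,r1: IF@7 ID@8 stall=0 (-) EX@9 MEM@10 WB@11
I5 ld r2 <- r3: IF@8 ID@9 stall=0 (-) EX@10 MEM@11 WB@12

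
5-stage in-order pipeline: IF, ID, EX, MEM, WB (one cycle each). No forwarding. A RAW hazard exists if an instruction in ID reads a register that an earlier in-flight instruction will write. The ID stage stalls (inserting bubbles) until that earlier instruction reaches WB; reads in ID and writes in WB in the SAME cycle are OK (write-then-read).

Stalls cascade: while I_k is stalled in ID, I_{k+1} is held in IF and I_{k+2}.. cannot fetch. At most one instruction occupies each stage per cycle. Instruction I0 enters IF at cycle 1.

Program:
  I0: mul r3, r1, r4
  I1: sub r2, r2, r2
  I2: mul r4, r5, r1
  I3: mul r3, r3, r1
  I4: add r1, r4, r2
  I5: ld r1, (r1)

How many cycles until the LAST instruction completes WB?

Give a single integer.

I0 mul r3 <- r1,r4: IF@1 ID@2 stall=0 (-) EX@3 MEM@4 WB@5
I1 sub r2 <- r2,r2: IF@2 ID@3 stall=0 (-) EX@4 MEM@5 WB@6
I2 mul r4 <- r5,r1: IF@3 ID@4 stall=0 (-) EX@5 MEM@6 WB@7
I3 mul r3 <- r3,r1: IF@4 ID@5 stall=0 (-) EX@6 MEM@7 WB@8
I4 add r1 <- r4,r2: IF@5 ID@6 stall=1 (RAW on I2.r4 (WB@7)) EX@8 MEM@9 WB@10
I5 ld r1 <- r1: IF@6 ID@8 stall=2 (RAW on I4.r1 (WB@10)) EX@11 MEM@12 WB@13

Answer: 13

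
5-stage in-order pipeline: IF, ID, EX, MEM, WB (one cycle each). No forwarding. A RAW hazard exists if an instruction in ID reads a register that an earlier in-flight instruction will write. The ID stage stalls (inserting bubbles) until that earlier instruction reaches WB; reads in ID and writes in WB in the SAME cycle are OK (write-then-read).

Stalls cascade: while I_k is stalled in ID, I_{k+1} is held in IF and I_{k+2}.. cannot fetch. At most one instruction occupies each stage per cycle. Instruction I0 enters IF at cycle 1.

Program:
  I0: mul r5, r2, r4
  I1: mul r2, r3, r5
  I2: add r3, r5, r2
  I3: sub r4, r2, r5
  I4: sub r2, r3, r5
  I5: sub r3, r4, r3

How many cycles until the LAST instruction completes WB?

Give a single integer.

Answer: 15

Derivation:
I0 mul r5 <- r2,r4: IF@1 ID@2 stall=0 (-) EX@3 MEM@4 WB@5
I1 mul r2 <- r3,r5: IF@2 ID@3 stall=2 (RAW on I0.r5 (WB@5)) EX@6 MEM@7 WB@8
I2 add r3 <- r5,r2: IF@3 ID@6 stall=2 (RAW on I1.r2 (WB@8)) EX@9 MEM@10 WB@11
I3 sub r4 <- r2,r5: IF@6 ID@9 stall=0 (-) EX@10 MEM@11 WB@12
I4 sub r2 <- r3,r5: IF@9 ID@10 stall=1 (RAW on I2.r3 (WB@11)) EX@12 MEM@13 WB@14
I5 sub r3 <- r4,r3: IF@10 ID@12 stall=0 (-) EX@13 MEM@14 WB@15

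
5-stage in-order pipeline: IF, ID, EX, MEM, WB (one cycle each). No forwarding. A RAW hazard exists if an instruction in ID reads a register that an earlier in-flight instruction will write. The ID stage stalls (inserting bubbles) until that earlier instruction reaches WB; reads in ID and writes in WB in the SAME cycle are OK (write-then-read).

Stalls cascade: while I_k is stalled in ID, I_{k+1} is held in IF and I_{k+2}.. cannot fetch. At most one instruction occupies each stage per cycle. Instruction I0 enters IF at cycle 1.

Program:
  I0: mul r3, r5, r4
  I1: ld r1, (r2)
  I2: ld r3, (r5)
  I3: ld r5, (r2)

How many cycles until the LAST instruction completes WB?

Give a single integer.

I0 mul r3 <- r5,r4: IF@1 ID@2 stall=0 (-) EX@3 MEM@4 WB@5
I1 ld r1 <- r2: IF@2 ID@3 stall=0 (-) EX@4 MEM@5 WB@6
I2 ld r3 <- r5: IF@3 ID@4 stall=0 (-) EX@5 MEM@6 WB@7
I3 ld r5 <- r2: IF@4 ID@5 stall=0 (-) EX@6 MEM@7 WB@8

Answer: 8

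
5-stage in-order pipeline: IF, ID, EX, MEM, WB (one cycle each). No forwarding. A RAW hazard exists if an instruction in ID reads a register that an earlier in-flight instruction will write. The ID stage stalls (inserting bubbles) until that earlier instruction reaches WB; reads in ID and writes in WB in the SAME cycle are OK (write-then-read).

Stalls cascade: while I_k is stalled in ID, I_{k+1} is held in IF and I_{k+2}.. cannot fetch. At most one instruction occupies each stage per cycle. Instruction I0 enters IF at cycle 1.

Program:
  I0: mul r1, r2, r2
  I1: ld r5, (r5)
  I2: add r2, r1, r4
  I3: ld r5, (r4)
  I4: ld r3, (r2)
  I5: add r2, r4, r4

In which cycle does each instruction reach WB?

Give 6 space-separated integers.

I0 mul r1 <- r2,r2: IF@1 ID@2 stall=0 (-) EX@3 MEM@4 WB@5
I1 ld r5 <- r5: IF@2 ID@3 stall=0 (-) EX@4 MEM@5 WB@6
I2 add r2 <- r1,r4: IF@3 ID@4 stall=1 (RAW on I0.r1 (WB@5)) EX@6 MEM@7 WB@8
I3 ld r5 <- r4: IF@4 ID@6 stall=0 (-) EX@7 MEM@8 WB@9
I4 ld r3 <- r2: IF@6 ID@7 stall=1 (RAW on I2.r2 (WB@8)) EX@9 MEM@10 WB@11
I5 add r2 <- r4,r4: IF@7 ID@9 stall=0 (-) EX@10 MEM@11 WB@12

Answer: 5 6 8 9 11 12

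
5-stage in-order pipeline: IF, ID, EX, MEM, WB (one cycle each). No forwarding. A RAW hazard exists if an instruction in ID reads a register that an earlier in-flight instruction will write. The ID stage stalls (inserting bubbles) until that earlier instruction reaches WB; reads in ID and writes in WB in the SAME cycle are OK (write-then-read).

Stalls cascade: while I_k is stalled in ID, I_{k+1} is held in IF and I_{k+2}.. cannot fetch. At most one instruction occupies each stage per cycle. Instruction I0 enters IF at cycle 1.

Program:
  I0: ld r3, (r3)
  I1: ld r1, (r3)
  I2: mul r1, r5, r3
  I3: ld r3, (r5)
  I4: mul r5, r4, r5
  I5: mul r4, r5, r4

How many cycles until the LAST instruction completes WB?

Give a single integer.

Answer: 14

Derivation:
I0 ld r3 <- r3: IF@1 ID@2 stall=0 (-) EX@3 MEM@4 WB@5
I1 ld r1 <- r3: IF@2 ID@3 stall=2 (RAW on I0.r3 (WB@5)) EX@6 MEM@7 WB@8
I2 mul r1 <- r5,r3: IF@3 ID@6 stall=0 (-) EX@7 MEM@8 WB@9
I3 ld r3 <- r5: IF@6 ID@7 stall=0 (-) EX@8 MEM@9 WB@10
I4 mul r5 <- r4,r5: IF@7 ID@8 stall=0 (-) EX@9 MEM@10 WB@11
I5 mul r4 <- r5,r4: IF@8 ID@9 stall=2 (RAW on I4.r5 (WB@11)) EX@12 MEM@13 WB@14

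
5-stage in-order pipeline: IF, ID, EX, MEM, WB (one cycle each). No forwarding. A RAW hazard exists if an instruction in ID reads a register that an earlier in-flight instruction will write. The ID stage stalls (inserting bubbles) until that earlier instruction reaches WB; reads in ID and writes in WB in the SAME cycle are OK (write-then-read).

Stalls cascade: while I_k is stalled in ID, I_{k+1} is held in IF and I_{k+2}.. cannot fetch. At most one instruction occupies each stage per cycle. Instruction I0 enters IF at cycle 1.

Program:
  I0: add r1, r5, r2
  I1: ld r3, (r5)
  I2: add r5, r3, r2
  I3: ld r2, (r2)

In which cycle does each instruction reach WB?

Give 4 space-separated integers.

Answer: 5 6 9 10

Derivation:
I0 add r1 <- r5,r2: IF@1 ID@2 stall=0 (-) EX@3 MEM@4 WB@5
I1 ld r3 <- r5: IF@2 ID@3 stall=0 (-) EX@4 MEM@5 WB@6
I2 add r5 <- r3,r2: IF@3 ID@4 stall=2 (RAW on I1.r3 (WB@6)) EX@7 MEM@8 WB@9
I3 ld r2 <- r2: IF@4 ID@7 stall=0 (-) EX@8 MEM@9 WB@10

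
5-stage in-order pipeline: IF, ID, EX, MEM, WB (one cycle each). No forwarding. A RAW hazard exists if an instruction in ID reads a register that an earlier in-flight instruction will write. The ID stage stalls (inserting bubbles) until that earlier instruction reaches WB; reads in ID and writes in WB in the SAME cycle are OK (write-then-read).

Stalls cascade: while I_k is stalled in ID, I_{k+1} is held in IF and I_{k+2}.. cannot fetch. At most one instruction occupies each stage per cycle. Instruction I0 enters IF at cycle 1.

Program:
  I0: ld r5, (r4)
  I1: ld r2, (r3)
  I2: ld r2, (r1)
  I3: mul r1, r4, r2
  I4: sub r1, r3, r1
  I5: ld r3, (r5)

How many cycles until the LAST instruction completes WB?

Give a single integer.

Answer: 14

Derivation:
I0 ld r5 <- r4: IF@1 ID@2 stall=0 (-) EX@3 MEM@4 WB@5
I1 ld r2 <- r3: IF@2 ID@3 stall=0 (-) EX@4 MEM@5 WB@6
I2 ld r2 <- r1: IF@3 ID@4 stall=0 (-) EX@5 MEM@6 WB@7
I3 mul r1 <- r4,r2: IF@4 ID@5 stall=2 (RAW on I2.r2 (WB@7)) EX@8 MEM@9 WB@10
I4 sub r1 <- r3,r1: IF@5 ID@8 stall=2 (RAW on I3.r1 (WB@10)) EX@11 MEM@12 WB@13
I5 ld r3 <- r5: IF@8 ID@11 stall=0 (-) EX@12 MEM@13 WB@14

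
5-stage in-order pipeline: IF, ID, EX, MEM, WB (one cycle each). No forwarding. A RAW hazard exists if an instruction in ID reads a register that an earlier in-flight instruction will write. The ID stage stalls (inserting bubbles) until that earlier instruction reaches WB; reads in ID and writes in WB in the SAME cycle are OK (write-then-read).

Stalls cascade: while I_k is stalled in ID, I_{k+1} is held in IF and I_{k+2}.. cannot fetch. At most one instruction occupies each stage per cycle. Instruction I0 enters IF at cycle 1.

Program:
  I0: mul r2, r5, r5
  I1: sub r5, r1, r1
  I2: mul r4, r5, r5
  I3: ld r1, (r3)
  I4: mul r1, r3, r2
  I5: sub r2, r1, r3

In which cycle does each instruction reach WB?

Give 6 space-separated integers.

I0 mul r2 <- r5,r5: IF@1 ID@2 stall=0 (-) EX@3 MEM@4 WB@5
I1 sub r5 <- r1,r1: IF@2 ID@3 stall=0 (-) EX@4 MEM@5 WB@6
I2 mul r4 <- r5,r5: IF@3 ID@4 stall=2 (RAW on I1.r5 (WB@6)) EX@7 MEM@8 WB@9
I3 ld r1 <- r3: IF@4 ID@7 stall=0 (-) EX@8 MEM@9 WB@10
I4 mul r1 <- r3,r2: IF@7 ID@8 stall=0 (-) EX@9 MEM@10 WB@11
I5 sub r2 <- r1,r3: IF@8 ID@9 stall=2 (RAW on I4.r1 (WB@11)) EX@12 MEM@13 WB@14

Answer: 5 6 9 10 11 14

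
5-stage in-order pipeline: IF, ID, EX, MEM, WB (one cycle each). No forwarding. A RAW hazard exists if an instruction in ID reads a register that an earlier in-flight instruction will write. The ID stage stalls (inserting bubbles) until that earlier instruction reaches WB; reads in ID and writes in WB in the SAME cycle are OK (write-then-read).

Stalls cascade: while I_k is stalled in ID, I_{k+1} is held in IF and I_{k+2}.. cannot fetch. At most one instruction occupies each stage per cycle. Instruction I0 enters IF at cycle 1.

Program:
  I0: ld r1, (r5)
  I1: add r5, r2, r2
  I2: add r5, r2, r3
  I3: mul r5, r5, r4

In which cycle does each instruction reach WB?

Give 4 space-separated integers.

I0 ld r1 <- r5: IF@1 ID@2 stall=0 (-) EX@3 MEM@4 WB@5
I1 add r5 <- r2,r2: IF@2 ID@3 stall=0 (-) EX@4 MEM@5 WB@6
I2 add r5 <- r2,r3: IF@3 ID@4 stall=0 (-) EX@5 MEM@6 WB@7
I3 mul r5 <- r5,r4: IF@4 ID@5 stall=2 (RAW on I2.r5 (WB@7)) EX@8 MEM@9 WB@10

Answer: 5 6 7 10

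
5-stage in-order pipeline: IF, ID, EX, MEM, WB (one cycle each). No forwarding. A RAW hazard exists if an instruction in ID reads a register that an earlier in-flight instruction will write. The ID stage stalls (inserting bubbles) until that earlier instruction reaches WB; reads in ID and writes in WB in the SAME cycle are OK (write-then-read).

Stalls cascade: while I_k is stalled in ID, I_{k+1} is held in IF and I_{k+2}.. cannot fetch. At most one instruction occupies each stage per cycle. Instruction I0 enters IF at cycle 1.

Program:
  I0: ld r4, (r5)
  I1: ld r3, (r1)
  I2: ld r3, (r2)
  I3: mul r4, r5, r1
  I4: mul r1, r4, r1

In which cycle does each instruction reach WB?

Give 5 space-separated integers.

Answer: 5 6 7 8 11

Derivation:
I0 ld r4 <- r5: IF@1 ID@2 stall=0 (-) EX@3 MEM@4 WB@5
I1 ld r3 <- r1: IF@2 ID@3 stall=0 (-) EX@4 MEM@5 WB@6
I2 ld r3 <- r2: IF@3 ID@4 stall=0 (-) EX@5 MEM@6 WB@7
I3 mul r4 <- r5,r1: IF@4 ID@5 stall=0 (-) EX@6 MEM@7 WB@8
I4 mul r1 <- r4,r1: IF@5 ID@6 stall=2 (RAW on I3.r4 (WB@8)) EX@9 MEM@10 WB@11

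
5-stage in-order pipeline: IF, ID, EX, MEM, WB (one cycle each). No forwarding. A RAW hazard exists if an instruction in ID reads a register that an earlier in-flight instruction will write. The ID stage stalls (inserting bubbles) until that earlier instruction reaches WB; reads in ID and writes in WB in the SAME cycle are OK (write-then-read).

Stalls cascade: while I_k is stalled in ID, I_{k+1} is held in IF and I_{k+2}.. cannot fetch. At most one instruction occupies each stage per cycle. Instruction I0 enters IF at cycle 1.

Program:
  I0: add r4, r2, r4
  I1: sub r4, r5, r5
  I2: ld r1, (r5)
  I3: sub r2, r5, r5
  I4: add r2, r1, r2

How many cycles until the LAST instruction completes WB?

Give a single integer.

I0 add r4 <- r2,r4: IF@1 ID@2 stall=0 (-) EX@3 MEM@4 WB@5
I1 sub r4 <- r5,r5: IF@2 ID@3 stall=0 (-) EX@4 MEM@5 WB@6
I2 ld r1 <- r5: IF@3 ID@4 stall=0 (-) EX@5 MEM@6 WB@7
I3 sub r2 <- r5,r5: IF@4 ID@5 stall=0 (-) EX@6 MEM@7 WB@8
I4 add r2 <- r1,r2: IF@5 ID@6 stall=2 (RAW on I3.r2 (WB@8)) EX@9 MEM@10 WB@11

Answer: 11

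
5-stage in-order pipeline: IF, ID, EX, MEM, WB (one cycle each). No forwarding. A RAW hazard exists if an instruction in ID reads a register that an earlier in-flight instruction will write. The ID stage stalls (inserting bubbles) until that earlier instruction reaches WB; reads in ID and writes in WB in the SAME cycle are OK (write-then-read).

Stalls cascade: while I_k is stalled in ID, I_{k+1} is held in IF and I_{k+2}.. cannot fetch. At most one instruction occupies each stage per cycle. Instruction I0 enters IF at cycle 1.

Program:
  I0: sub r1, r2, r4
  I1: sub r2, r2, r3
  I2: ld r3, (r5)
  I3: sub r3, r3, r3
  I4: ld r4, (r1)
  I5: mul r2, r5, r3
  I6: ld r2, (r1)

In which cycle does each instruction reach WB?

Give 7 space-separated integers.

Answer: 5 6 7 10 11 13 14

Derivation:
I0 sub r1 <- r2,r4: IF@1 ID@2 stall=0 (-) EX@3 MEM@4 WB@5
I1 sub r2 <- r2,r3: IF@2 ID@3 stall=0 (-) EX@4 MEM@5 WB@6
I2 ld r3 <- r5: IF@3 ID@4 stall=0 (-) EX@5 MEM@6 WB@7
I3 sub r3 <- r3,r3: IF@4 ID@5 stall=2 (RAW on I2.r3 (WB@7)) EX@8 MEM@9 WB@10
I4 ld r4 <- r1: IF@5 ID@8 stall=0 (-) EX@9 MEM@10 WB@11
I5 mul r2 <- r5,r3: IF@8 ID@9 stall=1 (RAW on I3.r3 (WB@10)) EX@11 MEM@12 WB@13
I6 ld r2 <- r1: IF@9 ID@11 stall=0 (-) EX@12 MEM@13 WB@14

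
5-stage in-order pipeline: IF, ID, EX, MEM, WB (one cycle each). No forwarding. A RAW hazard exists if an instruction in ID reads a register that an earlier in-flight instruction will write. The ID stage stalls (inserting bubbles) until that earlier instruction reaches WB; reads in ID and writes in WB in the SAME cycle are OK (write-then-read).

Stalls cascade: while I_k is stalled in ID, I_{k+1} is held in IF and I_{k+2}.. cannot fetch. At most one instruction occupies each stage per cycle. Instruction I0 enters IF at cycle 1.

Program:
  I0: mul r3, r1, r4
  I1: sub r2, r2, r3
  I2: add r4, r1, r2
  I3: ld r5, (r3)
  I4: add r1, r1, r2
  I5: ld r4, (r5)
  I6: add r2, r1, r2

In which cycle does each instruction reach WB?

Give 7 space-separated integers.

Answer: 5 8 11 12 13 15 16

Derivation:
I0 mul r3 <- r1,r4: IF@1 ID@2 stall=0 (-) EX@3 MEM@4 WB@5
I1 sub r2 <- r2,r3: IF@2 ID@3 stall=2 (RAW on I0.r3 (WB@5)) EX@6 MEM@7 WB@8
I2 add r4 <- r1,r2: IF@3 ID@6 stall=2 (RAW on I1.r2 (WB@8)) EX@9 MEM@10 WB@11
I3 ld r5 <- r3: IF@6 ID@9 stall=0 (-) EX@10 MEM@11 WB@12
I4 add r1 <- r1,r2: IF@9 ID@10 stall=0 (-) EX@11 MEM@12 WB@13
I5 ld r4 <- r5: IF@10 ID@11 stall=1 (RAW on I3.r5 (WB@12)) EX@13 MEM@14 WB@15
I6 add r2 <- r1,r2: IF@11 ID@13 stall=0 (-) EX@14 MEM@15 WB@16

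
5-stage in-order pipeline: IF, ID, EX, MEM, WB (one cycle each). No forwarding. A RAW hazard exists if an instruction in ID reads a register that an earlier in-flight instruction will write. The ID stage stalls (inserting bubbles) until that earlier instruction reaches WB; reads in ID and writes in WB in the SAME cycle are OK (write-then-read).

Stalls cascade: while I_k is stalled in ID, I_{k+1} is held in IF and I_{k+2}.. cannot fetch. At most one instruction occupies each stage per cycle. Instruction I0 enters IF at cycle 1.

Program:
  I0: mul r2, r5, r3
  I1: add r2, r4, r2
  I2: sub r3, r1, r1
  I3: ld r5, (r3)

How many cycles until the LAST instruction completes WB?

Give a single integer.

I0 mul r2 <- r5,r3: IF@1 ID@2 stall=0 (-) EX@3 MEM@4 WB@5
I1 add r2 <- r4,r2: IF@2 ID@3 stall=2 (RAW on I0.r2 (WB@5)) EX@6 MEM@7 WB@8
I2 sub r3 <- r1,r1: IF@3 ID@6 stall=0 (-) EX@7 MEM@8 WB@9
I3 ld r5 <- r3: IF@6 ID@7 stall=2 (RAW on I2.r3 (WB@9)) EX@10 MEM@11 WB@12

Answer: 12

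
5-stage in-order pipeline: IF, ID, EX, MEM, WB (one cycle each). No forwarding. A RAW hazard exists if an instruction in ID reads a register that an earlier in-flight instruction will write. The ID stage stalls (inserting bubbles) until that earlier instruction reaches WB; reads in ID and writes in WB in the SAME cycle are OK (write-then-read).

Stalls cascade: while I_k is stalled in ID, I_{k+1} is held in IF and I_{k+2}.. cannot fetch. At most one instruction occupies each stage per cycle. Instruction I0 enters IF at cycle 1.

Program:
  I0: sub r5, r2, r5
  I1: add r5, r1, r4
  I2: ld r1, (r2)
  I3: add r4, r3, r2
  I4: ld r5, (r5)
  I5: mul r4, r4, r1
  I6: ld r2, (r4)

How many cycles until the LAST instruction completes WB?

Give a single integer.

Answer: 14

Derivation:
I0 sub r5 <- r2,r5: IF@1 ID@2 stall=0 (-) EX@3 MEM@4 WB@5
I1 add r5 <- r1,r4: IF@2 ID@3 stall=0 (-) EX@4 MEM@5 WB@6
I2 ld r1 <- r2: IF@3 ID@4 stall=0 (-) EX@5 MEM@6 WB@7
I3 add r4 <- r3,r2: IF@4 ID@5 stall=0 (-) EX@6 MEM@7 WB@8
I4 ld r5 <- r5: IF@5 ID@6 stall=0 (-) EX@7 MEM@8 WB@9
I5 mul r4 <- r4,r1: IF@6 ID@7 stall=1 (RAW on I3.r4 (WB@8)) EX@9 MEM@10 WB@11
I6 ld r2 <- r4: IF@7 ID@9 stall=2 (RAW on I5.r4 (WB@11)) EX@12 MEM@13 WB@14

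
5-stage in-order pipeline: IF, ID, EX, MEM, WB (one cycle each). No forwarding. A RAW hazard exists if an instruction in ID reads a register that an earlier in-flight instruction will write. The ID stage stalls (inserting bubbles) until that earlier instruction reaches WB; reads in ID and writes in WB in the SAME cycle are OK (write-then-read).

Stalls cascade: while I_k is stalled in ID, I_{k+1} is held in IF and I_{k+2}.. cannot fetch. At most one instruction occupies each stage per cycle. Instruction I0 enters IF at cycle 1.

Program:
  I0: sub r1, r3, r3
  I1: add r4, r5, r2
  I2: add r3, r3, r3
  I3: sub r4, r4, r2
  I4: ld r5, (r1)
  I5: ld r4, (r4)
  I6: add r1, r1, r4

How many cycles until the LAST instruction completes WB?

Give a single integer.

Answer: 15

Derivation:
I0 sub r1 <- r3,r3: IF@1 ID@2 stall=0 (-) EX@3 MEM@4 WB@5
I1 add r4 <- r5,r2: IF@2 ID@3 stall=0 (-) EX@4 MEM@5 WB@6
I2 add r3 <- r3,r3: IF@3 ID@4 stall=0 (-) EX@5 MEM@6 WB@7
I3 sub r4 <- r4,r2: IF@4 ID@5 stall=1 (RAW on I1.r4 (WB@6)) EX@7 MEM@8 WB@9
I4 ld r5 <- r1: IF@5 ID@7 stall=0 (-) EX@8 MEM@9 WB@10
I5 ld r4 <- r4: IF@7 ID@8 stall=1 (RAW on I3.r4 (WB@9)) EX@10 MEM@11 WB@12
I6 add r1 <- r1,r4: IF@8 ID@10 stall=2 (RAW on I5.r4 (WB@12)) EX@13 MEM@14 WB@15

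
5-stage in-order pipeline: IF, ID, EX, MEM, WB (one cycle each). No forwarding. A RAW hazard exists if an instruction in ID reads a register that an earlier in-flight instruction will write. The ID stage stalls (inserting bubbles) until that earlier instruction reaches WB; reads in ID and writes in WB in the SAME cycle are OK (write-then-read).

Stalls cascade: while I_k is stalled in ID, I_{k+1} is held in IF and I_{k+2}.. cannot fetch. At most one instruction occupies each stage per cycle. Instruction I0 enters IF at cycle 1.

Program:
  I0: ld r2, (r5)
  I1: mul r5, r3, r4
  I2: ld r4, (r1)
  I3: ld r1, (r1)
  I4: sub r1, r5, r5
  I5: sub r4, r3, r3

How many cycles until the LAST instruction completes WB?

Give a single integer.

Answer: 10

Derivation:
I0 ld r2 <- r5: IF@1 ID@2 stall=0 (-) EX@3 MEM@4 WB@5
I1 mul r5 <- r3,r4: IF@2 ID@3 stall=0 (-) EX@4 MEM@5 WB@6
I2 ld r4 <- r1: IF@3 ID@4 stall=0 (-) EX@5 MEM@6 WB@7
I3 ld r1 <- r1: IF@4 ID@5 stall=0 (-) EX@6 MEM@7 WB@8
I4 sub r1 <- r5,r5: IF@5 ID@6 stall=0 (-) EX@7 MEM@8 WB@9
I5 sub r4 <- r3,r3: IF@6 ID@7 stall=0 (-) EX@8 MEM@9 WB@10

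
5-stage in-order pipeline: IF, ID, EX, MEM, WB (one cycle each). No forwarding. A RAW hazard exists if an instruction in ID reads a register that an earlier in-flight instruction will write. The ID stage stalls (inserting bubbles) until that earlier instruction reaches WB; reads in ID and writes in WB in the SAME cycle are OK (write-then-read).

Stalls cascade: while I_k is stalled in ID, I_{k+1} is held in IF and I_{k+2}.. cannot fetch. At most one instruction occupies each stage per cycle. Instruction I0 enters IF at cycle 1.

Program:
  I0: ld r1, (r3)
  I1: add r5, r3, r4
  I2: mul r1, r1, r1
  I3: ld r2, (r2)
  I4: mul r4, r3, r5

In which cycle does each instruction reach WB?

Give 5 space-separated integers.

I0 ld r1 <- r3: IF@1 ID@2 stall=0 (-) EX@3 MEM@4 WB@5
I1 add r5 <- r3,r4: IF@2 ID@3 stall=0 (-) EX@4 MEM@5 WB@6
I2 mul r1 <- r1,r1: IF@3 ID@4 stall=1 (RAW on I0.r1 (WB@5)) EX@6 MEM@7 WB@8
I3 ld r2 <- r2: IF@4 ID@6 stall=0 (-) EX@7 MEM@8 WB@9
I4 mul r4 <- r3,r5: IF@6 ID@7 stall=0 (-) EX@8 MEM@9 WB@10

Answer: 5 6 8 9 10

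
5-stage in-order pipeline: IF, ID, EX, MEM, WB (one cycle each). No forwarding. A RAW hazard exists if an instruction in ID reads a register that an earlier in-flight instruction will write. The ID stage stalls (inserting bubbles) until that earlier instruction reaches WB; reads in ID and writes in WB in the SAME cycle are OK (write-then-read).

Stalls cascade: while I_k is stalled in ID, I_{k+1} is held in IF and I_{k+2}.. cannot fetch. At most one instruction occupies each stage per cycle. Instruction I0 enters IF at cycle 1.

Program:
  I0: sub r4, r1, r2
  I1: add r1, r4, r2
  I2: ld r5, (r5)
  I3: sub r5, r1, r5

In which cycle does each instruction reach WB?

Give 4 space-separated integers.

I0 sub r4 <- r1,r2: IF@1 ID@2 stall=0 (-) EX@3 MEM@4 WB@5
I1 add r1 <- r4,r2: IF@2 ID@3 stall=2 (RAW on I0.r4 (WB@5)) EX@6 MEM@7 WB@8
I2 ld r5 <- r5: IF@3 ID@6 stall=0 (-) EX@7 MEM@8 WB@9
I3 sub r5 <- r1,r5: IF@6 ID@7 stall=2 (RAW on I2.r5 (WB@9)) EX@10 MEM@11 WB@12

Answer: 5 8 9 12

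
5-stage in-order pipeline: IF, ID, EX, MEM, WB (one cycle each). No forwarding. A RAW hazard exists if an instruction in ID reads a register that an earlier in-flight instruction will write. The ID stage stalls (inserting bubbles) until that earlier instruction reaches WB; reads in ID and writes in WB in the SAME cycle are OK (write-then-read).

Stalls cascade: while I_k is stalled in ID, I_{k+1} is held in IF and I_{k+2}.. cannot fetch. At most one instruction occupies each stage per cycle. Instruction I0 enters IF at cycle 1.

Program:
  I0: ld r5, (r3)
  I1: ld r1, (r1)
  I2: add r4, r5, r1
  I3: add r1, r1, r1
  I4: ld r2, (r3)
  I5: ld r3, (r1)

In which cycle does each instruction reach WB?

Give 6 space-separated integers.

Answer: 5 6 9 10 11 13

Derivation:
I0 ld r5 <- r3: IF@1 ID@2 stall=0 (-) EX@3 MEM@4 WB@5
I1 ld r1 <- r1: IF@2 ID@3 stall=0 (-) EX@4 MEM@5 WB@6
I2 add r4 <- r5,r1: IF@3 ID@4 stall=2 (RAW on I1.r1 (WB@6)) EX@7 MEM@8 WB@9
I3 add r1 <- r1,r1: IF@4 ID@7 stall=0 (-) EX@8 MEM@9 WB@10
I4 ld r2 <- r3: IF@7 ID@8 stall=0 (-) EX@9 MEM@10 WB@11
I5 ld r3 <- r1: IF@8 ID@9 stall=1 (RAW on I3.r1 (WB@10)) EX@11 MEM@12 WB@13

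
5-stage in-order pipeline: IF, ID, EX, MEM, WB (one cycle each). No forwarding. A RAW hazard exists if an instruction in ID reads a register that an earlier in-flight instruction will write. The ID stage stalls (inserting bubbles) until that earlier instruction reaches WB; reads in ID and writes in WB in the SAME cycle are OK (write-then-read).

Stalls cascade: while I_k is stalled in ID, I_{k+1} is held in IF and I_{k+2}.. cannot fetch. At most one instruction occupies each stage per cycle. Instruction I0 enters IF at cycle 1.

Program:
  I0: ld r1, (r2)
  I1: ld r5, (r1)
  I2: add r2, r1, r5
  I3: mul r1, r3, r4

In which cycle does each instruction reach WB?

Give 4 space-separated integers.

Answer: 5 8 11 12

Derivation:
I0 ld r1 <- r2: IF@1 ID@2 stall=0 (-) EX@3 MEM@4 WB@5
I1 ld r5 <- r1: IF@2 ID@3 stall=2 (RAW on I0.r1 (WB@5)) EX@6 MEM@7 WB@8
I2 add r2 <- r1,r5: IF@3 ID@6 stall=2 (RAW on I1.r5 (WB@8)) EX@9 MEM@10 WB@11
I3 mul r1 <- r3,r4: IF@6 ID@9 stall=0 (-) EX@10 MEM@11 WB@12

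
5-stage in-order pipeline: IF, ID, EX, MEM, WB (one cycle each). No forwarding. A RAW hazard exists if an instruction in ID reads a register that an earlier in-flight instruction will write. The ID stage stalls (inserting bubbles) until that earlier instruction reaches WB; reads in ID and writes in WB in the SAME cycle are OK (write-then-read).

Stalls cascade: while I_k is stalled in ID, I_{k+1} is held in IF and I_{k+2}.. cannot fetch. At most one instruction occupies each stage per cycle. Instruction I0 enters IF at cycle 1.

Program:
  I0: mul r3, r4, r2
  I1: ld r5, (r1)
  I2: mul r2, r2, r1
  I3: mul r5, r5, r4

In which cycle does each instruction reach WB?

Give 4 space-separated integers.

I0 mul r3 <- r4,r2: IF@1 ID@2 stall=0 (-) EX@3 MEM@4 WB@5
I1 ld r5 <- r1: IF@2 ID@3 stall=0 (-) EX@4 MEM@5 WB@6
I2 mul r2 <- r2,r1: IF@3 ID@4 stall=0 (-) EX@5 MEM@6 WB@7
I3 mul r5 <- r5,r4: IF@4 ID@5 stall=1 (RAW on I1.r5 (WB@6)) EX@7 MEM@8 WB@9

Answer: 5 6 7 9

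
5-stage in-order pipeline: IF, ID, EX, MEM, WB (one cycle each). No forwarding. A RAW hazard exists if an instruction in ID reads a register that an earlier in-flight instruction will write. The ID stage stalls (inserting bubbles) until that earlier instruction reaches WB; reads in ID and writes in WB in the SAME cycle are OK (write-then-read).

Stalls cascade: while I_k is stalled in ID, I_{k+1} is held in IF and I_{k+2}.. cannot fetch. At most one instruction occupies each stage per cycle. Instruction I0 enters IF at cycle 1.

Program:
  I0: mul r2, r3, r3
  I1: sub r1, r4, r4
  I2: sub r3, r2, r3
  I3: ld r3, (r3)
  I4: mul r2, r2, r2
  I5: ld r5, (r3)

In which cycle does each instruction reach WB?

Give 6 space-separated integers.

I0 mul r2 <- r3,r3: IF@1 ID@2 stall=0 (-) EX@3 MEM@4 WB@5
I1 sub r1 <- r4,r4: IF@2 ID@3 stall=0 (-) EX@4 MEM@5 WB@6
I2 sub r3 <- r2,r3: IF@3 ID@4 stall=1 (RAW on I0.r2 (WB@5)) EX@6 MEM@7 WB@8
I3 ld r3 <- r3: IF@4 ID@6 stall=2 (RAW on I2.r3 (WB@8)) EX@9 MEM@10 WB@11
I4 mul r2 <- r2,r2: IF@6 ID@9 stall=0 (-) EX@10 MEM@11 WB@12
I5 ld r5 <- r3: IF@9 ID@10 stall=1 (RAW on I3.r3 (WB@11)) EX@12 MEM@13 WB@14

Answer: 5 6 8 11 12 14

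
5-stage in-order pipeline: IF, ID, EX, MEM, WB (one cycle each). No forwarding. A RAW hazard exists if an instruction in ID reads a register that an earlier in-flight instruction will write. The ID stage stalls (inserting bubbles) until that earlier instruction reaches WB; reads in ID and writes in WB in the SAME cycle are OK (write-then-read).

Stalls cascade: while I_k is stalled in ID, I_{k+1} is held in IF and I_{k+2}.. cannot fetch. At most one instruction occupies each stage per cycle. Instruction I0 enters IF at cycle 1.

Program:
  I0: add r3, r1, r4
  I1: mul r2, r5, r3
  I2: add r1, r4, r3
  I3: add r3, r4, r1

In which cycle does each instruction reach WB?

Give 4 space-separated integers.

I0 add r3 <- r1,r4: IF@1 ID@2 stall=0 (-) EX@3 MEM@4 WB@5
I1 mul r2 <- r5,r3: IF@2 ID@3 stall=2 (RAW on I0.r3 (WB@5)) EX@6 MEM@7 WB@8
I2 add r1 <- r4,r3: IF@3 ID@6 stall=0 (-) EX@7 MEM@8 WB@9
I3 add r3 <- r4,r1: IF@6 ID@7 stall=2 (RAW on I2.r1 (WB@9)) EX@10 MEM@11 WB@12

Answer: 5 8 9 12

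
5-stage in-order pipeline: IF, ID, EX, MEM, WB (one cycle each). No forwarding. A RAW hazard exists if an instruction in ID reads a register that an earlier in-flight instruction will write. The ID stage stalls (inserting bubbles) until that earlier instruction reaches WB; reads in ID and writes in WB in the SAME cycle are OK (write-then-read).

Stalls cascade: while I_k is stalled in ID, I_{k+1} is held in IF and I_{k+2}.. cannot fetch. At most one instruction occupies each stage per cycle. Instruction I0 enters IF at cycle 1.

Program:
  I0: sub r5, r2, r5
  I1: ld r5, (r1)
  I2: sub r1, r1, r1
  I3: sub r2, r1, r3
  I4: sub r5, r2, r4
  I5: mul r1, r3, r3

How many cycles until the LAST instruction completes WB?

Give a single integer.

Answer: 14

Derivation:
I0 sub r5 <- r2,r5: IF@1 ID@2 stall=0 (-) EX@3 MEM@4 WB@5
I1 ld r5 <- r1: IF@2 ID@3 stall=0 (-) EX@4 MEM@5 WB@6
I2 sub r1 <- r1,r1: IF@3 ID@4 stall=0 (-) EX@5 MEM@6 WB@7
I3 sub r2 <- r1,r3: IF@4 ID@5 stall=2 (RAW on I2.r1 (WB@7)) EX@8 MEM@9 WB@10
I4 sub r5 <- r2,r4: IF@5 ID@8 stall=2 (RAW on I3.r2 (WB@10)) EX@11 MEM@12 WB@13
I5 mul r1 <- r3,r3: IF@8 ID@11 stall=0 (-) EX@12 MEM@13 WB@14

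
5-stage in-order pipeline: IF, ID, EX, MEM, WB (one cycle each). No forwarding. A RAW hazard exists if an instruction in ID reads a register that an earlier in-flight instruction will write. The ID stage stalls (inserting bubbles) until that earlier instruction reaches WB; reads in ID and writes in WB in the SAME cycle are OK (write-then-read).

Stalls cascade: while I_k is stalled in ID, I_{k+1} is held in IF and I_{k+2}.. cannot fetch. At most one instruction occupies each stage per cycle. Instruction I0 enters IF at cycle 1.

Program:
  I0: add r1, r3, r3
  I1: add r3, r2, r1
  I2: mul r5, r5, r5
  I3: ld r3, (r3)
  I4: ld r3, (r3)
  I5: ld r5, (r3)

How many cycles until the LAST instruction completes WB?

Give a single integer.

I0 add r1 <- r3,r3: IF@1 ID@2 stall=0 (-) EX@3 MEM@4 WB@5
I1 add r3 <- r2,r1: IF@2 ID@3 stall=2 (RAW on I0.r1 (WB@5)) EX@6 MEM@7 WB@8
I2 mul r5 <- r5,r5: IF@3 ID@6 stall=0 (-) EX@7 MEM@8 WB@9
I3 ld r3 <- r3: IF@6 ID@7 stall=1 (RAW on I1.r3 (WB@8)) EX@9 MEM@10 WB@11
I4 ld r3 <- r3: IF@7 ID@9 stall=2 (RAW on I3.r3 (WB@11)) EX@12 MEM@13 WB@14
I5 ld r5 <- r3: IF@9 ID@12 stall=2 (RAW on I4.r3 (WB@14)) EX@15 MEM@16 WB@17

Answer: 17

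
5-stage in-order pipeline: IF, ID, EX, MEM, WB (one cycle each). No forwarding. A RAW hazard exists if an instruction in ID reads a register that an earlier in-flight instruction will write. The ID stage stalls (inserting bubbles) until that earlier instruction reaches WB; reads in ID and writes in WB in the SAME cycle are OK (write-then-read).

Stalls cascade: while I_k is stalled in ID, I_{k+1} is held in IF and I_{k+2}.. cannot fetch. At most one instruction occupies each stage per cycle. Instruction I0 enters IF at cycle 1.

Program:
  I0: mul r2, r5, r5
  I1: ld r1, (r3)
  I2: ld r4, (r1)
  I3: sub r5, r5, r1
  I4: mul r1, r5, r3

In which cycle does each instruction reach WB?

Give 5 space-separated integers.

I0 mul r2 <- r5,r5: IF@1 ID@2 stall=0 (-) EX@3 MEM@4 WB@5
I1 ld r1 <- r3: IF@2 ID@3 stall=0 (-) EX@4 MEM@5 WB@6
I2 ld r4 <- r1: IF@3 ID@4 stall=2 (RAW on I1.r1 (WB@6)) EX@7 MEM@8 WB@9
I3 sub r5 <- r5,r1: IF@4 ID@7 stall=0 (-) EX@8 MEM@9 WB@10
I4 mul r1 <- r5,r3: IF@7 ID@8 stall=2 (RAW on I3.r5 (WB@10)) EX@11 MEM@12 WB@13

Answer: 5 6 9 10 13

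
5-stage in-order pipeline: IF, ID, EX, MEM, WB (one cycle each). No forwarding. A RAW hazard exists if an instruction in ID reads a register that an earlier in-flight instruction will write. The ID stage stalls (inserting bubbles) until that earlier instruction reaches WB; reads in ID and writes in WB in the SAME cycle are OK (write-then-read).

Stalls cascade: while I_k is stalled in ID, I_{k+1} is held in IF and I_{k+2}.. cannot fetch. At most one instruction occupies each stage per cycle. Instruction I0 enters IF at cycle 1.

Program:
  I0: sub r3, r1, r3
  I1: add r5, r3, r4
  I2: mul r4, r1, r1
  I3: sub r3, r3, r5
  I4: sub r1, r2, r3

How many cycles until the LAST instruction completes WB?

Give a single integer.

Answer: 14

Derivation:
I0 sub r3 <- r1,r3: IF@1 ID@2 stall=0 (-) EX@3 MEM@4 WB@5
I1 add r5 <- r3,r4: IF@2 ID@3 stall=2 (RAW on I0.r3 (WB@5)) EX@6 MEM@7 WB@8
I2 mul r4 <- r1,r1: IF@3 ID@6 stall=0 (-) EX@7 MEM@8 WB@9
I3 sub r3 <- r3,r5: IF@6 ID@7 stall=1 (RAW on I1.r5 (WB@8)) EX@9 MEM@10 WB@11
I4 sub r1 <- r2,r3: IF@7 ID@9 stall=2 (RAW on I3.r3 (WB@11)) EX@12 MEM@13 WB@14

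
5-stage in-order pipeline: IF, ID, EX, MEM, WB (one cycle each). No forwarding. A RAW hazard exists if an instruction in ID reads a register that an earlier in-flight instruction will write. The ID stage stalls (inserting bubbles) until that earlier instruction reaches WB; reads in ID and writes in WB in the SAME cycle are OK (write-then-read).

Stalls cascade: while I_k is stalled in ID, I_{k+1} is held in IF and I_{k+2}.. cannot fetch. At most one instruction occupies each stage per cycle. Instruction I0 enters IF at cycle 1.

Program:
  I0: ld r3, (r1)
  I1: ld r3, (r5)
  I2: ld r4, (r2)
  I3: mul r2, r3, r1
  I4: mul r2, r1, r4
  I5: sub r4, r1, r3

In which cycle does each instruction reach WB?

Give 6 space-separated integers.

I0 ld r3 <- r1: IF@1 ID@2 stall=0 (-) EX@3 MEM@4 WB@5
I1 ld r3 <- r5: IF@2 ID@3 stall=0 (-) EX@4 MEM@5 WB@6
I2 ld r4 <- r2: IF@3 ID@4 stall=0 (-) EX@5 MEM@6 WB@7
I3 mul r2 <- r3,r1: IF@4 ID@5 stall=1 (RAW on I1.r3 (WB@6)) EX@7 MEM@8 WB@9
I4 mul r2 <- r1,r4: IF@5 ID@7 stall=0 (-) EX@8 MEM@9 WB@10
I5 sub r4 <- r1,r3: IF@7 ID@8 stall=0 (-) EX@9 MEM@10 WB@11

Answer: 5 6 7 9 10 11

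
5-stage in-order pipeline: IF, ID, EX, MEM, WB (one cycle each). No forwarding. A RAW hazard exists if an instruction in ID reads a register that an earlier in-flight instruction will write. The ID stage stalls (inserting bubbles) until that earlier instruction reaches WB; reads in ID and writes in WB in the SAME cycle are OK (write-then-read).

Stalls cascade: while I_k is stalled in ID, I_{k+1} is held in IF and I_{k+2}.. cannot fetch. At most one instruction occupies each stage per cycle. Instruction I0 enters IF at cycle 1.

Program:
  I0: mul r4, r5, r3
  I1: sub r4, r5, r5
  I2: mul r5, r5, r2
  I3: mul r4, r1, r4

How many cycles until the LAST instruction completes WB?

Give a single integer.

Answer: 9

Derivation:
I0 mul r4 <- r5,r3: IF@1 ID@2 stall=0 (-) EX@3 MEM@4 WB@5
I1 sub r4 <- r5,r5: IF@2 ID@3 stall=0 (-) EX@4 MEM@5 WB@6
I2 mul r5 <- r5,r2: IF@3 ID@4 stall=0 (-) EX@5 MEM@6 WB@7
I3 mul r4 <- r1,r4: IF@4 ID@5 stall=1 (RAW on I1.r4 (WB@6)) EX@7 MEM@8 WB@9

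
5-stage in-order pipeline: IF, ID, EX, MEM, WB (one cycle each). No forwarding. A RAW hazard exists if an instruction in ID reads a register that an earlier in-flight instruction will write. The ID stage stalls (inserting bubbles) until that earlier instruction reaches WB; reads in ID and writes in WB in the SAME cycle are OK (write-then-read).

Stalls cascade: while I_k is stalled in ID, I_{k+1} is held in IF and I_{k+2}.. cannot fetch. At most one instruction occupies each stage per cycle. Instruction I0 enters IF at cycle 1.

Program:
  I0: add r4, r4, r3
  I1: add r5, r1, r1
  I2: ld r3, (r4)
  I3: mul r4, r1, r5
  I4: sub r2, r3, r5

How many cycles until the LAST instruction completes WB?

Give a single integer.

I0 add r4 <- r4,r3: IF@1 ID@2 stall=0 (-) EX@3 MEM@4 WB@5
I1 add r5 <- r1,r1: IF@2 ID@3 stall=0 (-) EX@4 MEM@5 WB@6
I2 ld r3 <- r4: IF@3 ID@4 stall=1 (RAW on I0.r4 (WB@5)) EX@6 MEM@7 WB@8
I3 mul r4 <- r1,r5: IF@4 ID@6 stall=0 (-) EX@7 MEM@8 WB@9
I4 sub r2 <- r3,r5: IF@6 ID@7 stall=1 (RAW on I2.r3 (WB@8)) EX@9 MEM@10 WB@11

Answer: 11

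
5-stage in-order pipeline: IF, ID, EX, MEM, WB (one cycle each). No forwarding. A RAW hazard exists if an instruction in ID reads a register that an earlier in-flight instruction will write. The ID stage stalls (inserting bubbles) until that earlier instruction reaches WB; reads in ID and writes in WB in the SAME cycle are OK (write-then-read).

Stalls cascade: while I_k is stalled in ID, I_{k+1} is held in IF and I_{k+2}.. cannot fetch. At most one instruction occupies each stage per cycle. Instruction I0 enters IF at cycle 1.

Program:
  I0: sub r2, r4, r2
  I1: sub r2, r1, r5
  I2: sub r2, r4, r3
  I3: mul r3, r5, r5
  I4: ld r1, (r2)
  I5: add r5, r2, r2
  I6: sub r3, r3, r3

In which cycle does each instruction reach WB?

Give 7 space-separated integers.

I0 sub r2 <- r4,r2: IF@1 ID@2 stall=0 (-) EX@3 MEM@4 WB@5
I1 sub r2 <- r1,r5: IF@2 ID@3 stall=0 (-) EX@4 MEM@5 WB@6
I2 sub r2 <- r4,r3: IF@3 ID@4 stall=0 (-) EX@5 MEM@6 WB@7
I3 mul r3 <- r5,r5: IF@4 ID@5 stall=0 (-) EX@6 MEM@7 WB@8
I4 ld r1 <- r2: IF@5 ID@6 stall=1 (RAW on I2.r2 (WB@7)) EX@8 MEM@9 WB@10
I5 add r5 <- r2,r2: IF@6 ID@8 stall=0 (-) EX@9 MEM@10 WB@11
I6 sub r3 <- r3,r3: IF@8 ID@9 stall=0 (-) EX@10 MEM@11 WB@12

Answer: 5 6 7 8 10 11 12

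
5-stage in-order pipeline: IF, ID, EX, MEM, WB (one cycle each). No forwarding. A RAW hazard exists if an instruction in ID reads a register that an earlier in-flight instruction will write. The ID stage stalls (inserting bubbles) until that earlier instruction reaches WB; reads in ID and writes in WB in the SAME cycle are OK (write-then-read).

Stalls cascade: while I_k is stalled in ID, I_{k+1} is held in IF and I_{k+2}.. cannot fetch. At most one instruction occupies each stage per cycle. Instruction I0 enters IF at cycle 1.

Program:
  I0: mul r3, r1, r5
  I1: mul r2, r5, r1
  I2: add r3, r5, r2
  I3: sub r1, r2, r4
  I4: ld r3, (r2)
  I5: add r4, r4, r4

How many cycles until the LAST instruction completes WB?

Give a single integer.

I0 mul r3 <- r1,r5: IF@1 ID@2 stall=0 (-) EX@3 MEM@4 WB@5
I1 mul r2 <- r5,r1: IF@2 ID@3 stall=0 (-) EX@4 MEM@5 WB@6
I2 add r3 <- r5,r2: IF@3 ID@4 stall=2 (RAW on I1.r2 (WB@6)) EX@7 MEM@8 WB@9
I3 sub r1 <- r2,r4: IF@4 ID@7 stall=0 (-) EX@8 MEM@9 WB@10
I4 ld r3 <- r2: IF@7 ID@8 stall=0 (-) EX@9 MEM@10 WB@11
I5 add r4 <- r4,r4: IF@8 ID@9 stall=0 (-) EX@10 MEM@11 WB@12

Answer: 12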